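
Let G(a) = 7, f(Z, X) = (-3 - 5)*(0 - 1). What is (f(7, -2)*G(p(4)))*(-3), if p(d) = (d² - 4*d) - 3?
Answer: -168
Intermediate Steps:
f(Z, X) = 8 (f(Z, X) = -8*(-1) = 8)
p(d) = -3 + d² - 4*d
(f(7, -2)*G(p(4)))*(-3) = (8*7)*(-3) = 56*(-3) = -168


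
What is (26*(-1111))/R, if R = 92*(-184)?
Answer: 14443/8464 ≈ 1.7064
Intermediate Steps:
R = -16928
(26*(-1111))/R = (26*(-1111))/(-16928) = -28886*(-1/16928) = 14443/8464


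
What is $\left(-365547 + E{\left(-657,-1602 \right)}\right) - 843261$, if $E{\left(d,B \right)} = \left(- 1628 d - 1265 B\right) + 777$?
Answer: $1888095$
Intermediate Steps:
$E{\left(d,B \right)} = 777 - 1628 d - 1265 B$
$\left(-365547 + E{\left(-657,-1602 \right)}\right) - 843261 = \left(-365547 - -3096903\right) - 843261 = \left(-365547 + \left(777 + 1069596 + 2026530\right)\right) - 843261 = \left(-365547 + 3096903\right) - 843261 = 2731356 - 843261 = 1888095$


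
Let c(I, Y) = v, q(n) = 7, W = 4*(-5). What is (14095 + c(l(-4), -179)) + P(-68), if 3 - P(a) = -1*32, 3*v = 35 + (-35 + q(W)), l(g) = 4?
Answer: 42397/3 ≈ 14132.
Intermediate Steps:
W = -20
v = 7/3 (v = (35 + (-35 + 7))/3 = (35 - 28)/3 = (⅓)*7 = 7/3 ≈ 2.3333)
P(a) = 35 (P(a) = 3 - (-1)*32 = 3 - 1*(-32) = 3 + 32 = 35)
c(I, Y) = 7/3
(14095 + c(l(-4), -179)) + P(-68) = (14095 + 7/3) + 35 = 42292/3 + 35 = 42397/3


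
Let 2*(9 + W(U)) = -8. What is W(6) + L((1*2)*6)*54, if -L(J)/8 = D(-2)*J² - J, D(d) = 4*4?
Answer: -990157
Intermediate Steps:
D(d) = 16
W(U) = -13 (W(U) = -9 + (½)*(-8) = -9 - 4 = -13)
L(J) = -128*J² + 8*J (L(J) = -8*(16*J² - J) = -8*(-J + 16*J²) = -128*J² + 8*J)
W(6) + L((1*2)*6)*54 = -13 + (8*((1*2)*6)*(1 - 16*1*2*6))*54 = -13 + (8*(2*6)*(1 - 32*6))*54 = -13 + (8*12*(1 - 16*12))*54 = -13 + (8*12*(1 - 192))*54 = -13 + (8*12*(-191))*54 = -13 - 18336*54 = -13 - 990144 = -990157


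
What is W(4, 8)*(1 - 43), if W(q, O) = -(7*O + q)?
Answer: 2520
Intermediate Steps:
W(q, O) = -q - 7*O (W(q, O) = -(q + 7*O) = -q - 7*O)
W(4, 8)*(1 - 43) = (-1*4 - 7*8)*(1 - 43) = (-4 - 56)*(-42) = -60*(-42) = 2520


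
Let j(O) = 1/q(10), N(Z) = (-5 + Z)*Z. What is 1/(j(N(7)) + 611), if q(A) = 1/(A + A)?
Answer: 1/631 ≈ 0.0015848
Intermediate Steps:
N(Z) = Z*(-5 + Z)
q(A) = 1/(2*A)
j(O) = 20 (j(O) = 1/((½)/10) = 1/((½)*(⅒)) = 1/(1/20) = 20)
1/(j(N(7)) + 611) = 1/(20 + 611) = 1/631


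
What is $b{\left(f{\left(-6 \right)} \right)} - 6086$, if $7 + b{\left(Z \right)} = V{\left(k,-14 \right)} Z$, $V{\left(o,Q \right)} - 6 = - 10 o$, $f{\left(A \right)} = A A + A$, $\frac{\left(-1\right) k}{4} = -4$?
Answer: $-10713$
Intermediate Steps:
$k = 16$ ($k = \left(-4\right) \left(-4\right) = 16$)
$f{\left(A \right)} = A + A^{2}$ ($f{\left(A \right)} = A^{2} + A = A + A^{2}$)
$V{\left(o,Q \right)} = 6 - 10 o$
$b{\left(Z \right)} = -7 - 154 Z$ ($b{\left(Z \right)} = -7 + \left(6 - 160\right) Z = -7 - 154 Z$)
$b{\left(f{\left(-6 \right)} \right)} - 6086 = \left(-7 - 154 \left(- 6 \left(1 - 6\right)\right)\right) - 6086 = \left(-7 - 154 \left(\left(-6\right) \left(-5\right)\right)\right) - 6086 = \left(-7 - 4620\right) - 6086 = -4627 - 6086 = -10713$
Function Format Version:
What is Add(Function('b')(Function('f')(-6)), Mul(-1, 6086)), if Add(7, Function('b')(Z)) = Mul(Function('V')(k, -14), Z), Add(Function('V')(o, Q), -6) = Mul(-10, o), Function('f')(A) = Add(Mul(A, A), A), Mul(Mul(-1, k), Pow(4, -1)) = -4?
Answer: -10713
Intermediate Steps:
k = 16 (k = Mul(-4, -4) = 16)
Function('f')(A) = Add(A, Pow(A, 2)) (Function('f')(A) = Add(Pow(A, 2), A) = Add(A, Pow(A, 2)))
Function('V')(o, Q) = Add(6, Mul(-10, o))
Function('b')(Z) = Add(-7, Mul(-154, Z)) (Function('b')(Z) = Add(-7, Mul(Add(6, Mul(-10, 16)), Z)) = Add(-7, Mul(Add(6, -160), Z)) = Add(-7, Mul(-154, Z)))
Add(Function('b')(Function('f')(-6)), Mul(-1, 6086)) = Add(Add(-7, Mul(-154, Mul(-6, Add(1, -6)))), Mul(-1, 6086)) = Add(Add(-7, Mul(-154, Mul(-6, -5))), -6086) = Add(Add(-7, Mul(-154, 30)), -6086) = Add(Add(-7, -4620), -6086) = Add(-4627, -6086) = -10713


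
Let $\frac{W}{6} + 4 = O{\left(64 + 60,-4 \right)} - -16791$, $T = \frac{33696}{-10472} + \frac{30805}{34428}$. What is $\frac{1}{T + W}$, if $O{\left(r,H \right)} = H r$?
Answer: $\frac{45066252}{4404941181001} \approx 1.0231 \cdot 10^{-5}$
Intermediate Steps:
$T = - \frac{104686991}{45066252}$ ($T = 33696 \left(- \frac{1}{10472}\right) + 30805 \cdot \frac{1}{34428} = - \frac{4212}{1309} + \frac{30805}{34428} = - \frac{104686991}{45066252} \approx -2.323$)
$W = 97746$ ($W = -24 + 6 \left(- 4 \left(64 + 60\right) - -16791\right) = -24 + 6 \left(\left(-4\right) 124 + 16791\right) = -24 + 6 \left(-496 + 16791\right) = -24 + 6 \cdot 16295 = -24 + 97770 = 97746$)
$\frac{1}{T + W} = \frac{1}{- \frac{104686991}{45066252} + 97746} = \frac{1}{\frac{4404941181001}{45066252}} = \frac{45066252}{4404941181001}$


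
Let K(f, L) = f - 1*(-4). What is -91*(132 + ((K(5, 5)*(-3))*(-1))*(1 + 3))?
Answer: -21840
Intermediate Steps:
K(f, L) = 4 + f (K(f, L) = f + 4 = 4 + f)
-91*(132 + ((K(5, 5)*(-3))*(-1))*(1 + 3)) = -91*(132 + (((4 + 5)*(-3))*(-1))*(1 + 3)) = -91*(132 + ((9*(-3))*(-1))*4) = -91*(132 - 27*(-1)*4) = -91*(132 + 27*4) = -91*(132 + 108) = -91*240 = -21840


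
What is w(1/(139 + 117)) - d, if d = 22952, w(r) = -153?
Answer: -23105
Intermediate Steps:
w(1/(139 + 117)) - d = -153 - 1*22952 = -153 - 22952 = -23105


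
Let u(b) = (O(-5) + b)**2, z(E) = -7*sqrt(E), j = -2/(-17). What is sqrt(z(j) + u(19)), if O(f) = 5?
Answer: sqrt(166464 - 119*sqrt(34))/17 ≈ 23.950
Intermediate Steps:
j = 2/17 (j = -2*(-1/17) = 2/17 ≈ 0.11765)
u(b) = (5 + b)**2
sqrt(z(j) + u(19)) = sqrt(-7*sqrt(34)/17 + (5 + 19)**2) = sqrt(-7*sqrt(34)/17 + 24**2) = sqrt(-7*sqrt(34)/17 + 576) = sqrt(576 - 7*sqrt(34)/17)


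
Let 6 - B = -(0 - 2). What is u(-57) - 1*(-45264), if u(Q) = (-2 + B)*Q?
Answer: 45150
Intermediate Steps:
B = 4 (B = 6 - (-1)*(0 - 2) = 6 - (-1)*(-2) = 6 - 1*2 = 6 - 2 = 4)
u(Q) = 2*Q (u(Q) = (-2 + 4)*Q = 2*Q)
u(-57) - 1*(-45264) = 2*(-57) - 1*(-45264) = -114 + 45264 = 45150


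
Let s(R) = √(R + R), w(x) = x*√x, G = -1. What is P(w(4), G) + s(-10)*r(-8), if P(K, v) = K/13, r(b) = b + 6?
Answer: 8/13 - 4*I*√5 ≈ 0.61539 - 8.9443*I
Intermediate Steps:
w(x) = x^(3/2)
r(b) = 6 + b
P(K, v) = K/13 (P(K, v) = K*(1/13) = K/13)
s(R) = √2*√R (s(R) = √(2*R) = √2*√R)
P(w(4), G) + s(-10)*r(-8) = 4^(3/2)/13 + (√2*√(-10))*(6 - 8) = (1/13)*8 + (√2*(I*√10))*(-2) = 8/13 + (2*I*√5)*(-2) = 8/13 - 4*I*√5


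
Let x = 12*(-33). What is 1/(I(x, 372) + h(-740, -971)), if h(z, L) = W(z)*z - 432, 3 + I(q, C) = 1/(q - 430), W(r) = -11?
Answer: 826/6364329 ≈ 0.00012979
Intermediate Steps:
x = -396
I(q, C) = -3 + 1/(-430 + q) (I(q, C) = -3 + 1/(q - 430) = -3 + 1/(-430 + q))
h(z, L) = -432 - 11*z (h(z, L) = -11*z - 432 = -432 - 11*z)
1/(I(x, 372) + h(-740, -971)) = 1/((1291 - 3*(-396))/(-430 - 396) + (-432 - 11*(-740))) = 1/((1291 + 1188)/(-826) + (-432 + 8140)) = 1/(-1/826*2479 + 7708) = 1/(-2479/826 + 7708) = 1/(6364329/826) = 826/6364329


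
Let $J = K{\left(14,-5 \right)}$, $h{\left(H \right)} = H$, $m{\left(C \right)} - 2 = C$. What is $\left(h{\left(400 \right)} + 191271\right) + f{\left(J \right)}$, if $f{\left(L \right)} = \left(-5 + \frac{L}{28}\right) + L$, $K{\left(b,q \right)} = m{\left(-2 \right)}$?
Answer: $191666$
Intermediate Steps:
$m{\left(C \right)} = 2 + C$
$K{\left(b,q \right)} = 0$ ($K{\left(b,q \right)} = 2 - 2 = 0$)
$J = 0$
$f{\left(L \right)} = -5 + \frac{29 L}{28}$ ($f{\left(L \right)} = \left(-5 + L \frac{1}{28}\right) + L = \left(-5 + \frac{L}{28}\right) + L = -5 + \frac{29 L}{28}$)
$\left(h{\left(400 \right)} + 191271\right) + f{\left(J \right)} = \left(400 + 191271\right) + \left(-5 + \frac{29}{28} \cdot 0\right) = 191671 + \left(-5 + 0\right) = 191671 - 5 = 191666$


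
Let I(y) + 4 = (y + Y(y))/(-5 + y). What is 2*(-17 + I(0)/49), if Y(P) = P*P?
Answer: -1674/49 ≈ -34.163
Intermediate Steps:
Y(P) = P**2
I(y) = -4 + (y + y**2)/(-5 + y)
2*(-17 + I(0)/49) = 2*(-17 + ((20 + 0**2 - 3*0)/(-5 + 0))/49) = 2*(-17 + ((20 + 0 + 0)/(-5))*(1/49)) = 2*(-17 - 1/5*20*(1/49)) = 2*(-17 - 4*1/49) = 2*(-17 - 4/49) = 2*(-837/49) = -1674/49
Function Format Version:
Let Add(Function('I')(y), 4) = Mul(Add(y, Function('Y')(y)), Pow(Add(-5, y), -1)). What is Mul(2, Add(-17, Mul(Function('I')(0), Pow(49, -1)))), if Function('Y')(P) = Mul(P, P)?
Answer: Rational(-1674, 49) ≈ -34.163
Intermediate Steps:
Function('Y')(P) = Pow(P, 2)
Function('I')(y) = Add(-4, Mul(Pow(Add(-5, y), -1), Add(y, Pow(y, 2)))) (Function('I')(y) = Add(-4, Mul(Add(y, Pow(y, 2)), Pow(Add(-5, y), -1))) = Add(-4, Mul(Pow(Add(-5, y), -1), Add(y, Pow(y, 2)))))
Mul(2, Add(-17, Mul(Function('I')(0), Pow(49, -1)))) = Mul(2, Add(-17, Mul(Mul(Pow(Add(-5, 0), -1), Add(20, Pow(0, 2), Mul(-3, 0))), Pow(49, -1)))) = Mul(2, Add(-17, Mul(Mul(Pow(-5, -1), Add(20, 0, 0)), Rational(1, 49)))) = Mul(2, Add(-17, Mul(Mul(Rational(-1, 5), 20), Rational(1, 49)))) = Mul(2, Add(-17, Mul(-4, Rational(1, 49)))) = Mul(2, Add(-17, Rational(-4, 49))) = Mul(2, Rational(-837, 49)) = Rational(-1674, 49)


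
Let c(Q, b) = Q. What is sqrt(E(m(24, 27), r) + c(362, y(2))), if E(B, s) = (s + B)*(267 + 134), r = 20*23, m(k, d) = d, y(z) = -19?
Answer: sqrt(195649) ≈ 442.32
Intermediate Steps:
r = 460
E(B, s) = 401*B + 401*s (E(B, s) = (B + s)*401 = 401*B + 401*s)
sqrt(E(m(24, 27), r) + c(362, y(2))) = sqrt((401*27 + 401*460) + 362) = sqrt((10827 + 184460) + 362) = sqrt(195287 + 362) = sqrt(195649)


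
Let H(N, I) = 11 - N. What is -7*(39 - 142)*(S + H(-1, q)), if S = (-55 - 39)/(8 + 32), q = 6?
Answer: 139153/20 ≈ 6957.6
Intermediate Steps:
S = -47/20 (S = -94/40 = -94*1/40 = -47/20 ≈ -2.3500)
-7*(39 - 142)*(S + H(-1, q)) = -7*(39 - 142)*(-47/20 + (11 - 1*(-1))) = -(-721)*(-47/20 + (11 + 1)) = -(-721)*(-47/20 + 12) = -(-721)*193/20 = -7*(-19879/20) = 139153/20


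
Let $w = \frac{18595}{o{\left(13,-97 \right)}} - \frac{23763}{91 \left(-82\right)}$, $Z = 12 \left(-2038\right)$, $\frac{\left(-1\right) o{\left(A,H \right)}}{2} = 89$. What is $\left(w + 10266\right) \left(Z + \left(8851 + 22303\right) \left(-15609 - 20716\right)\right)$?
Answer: $- \frac{3819789445139079550}{332059} \approx -1.1503 \cdot 10^{13}$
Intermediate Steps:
$o{\left(A,H \right)} = -178$ ($o{\left(A,H \right)} = \left(-2\right) 89 = -178$)
$Z = -24456$
$w = - \frac{33631519}{332059}$ ($w = \frac{18595}{-178} - \frac{23763}{91 \left(-82\right)} = 18595 \left(- \frac{1}{178}\right) - \frac{23763}{-7462} = - \frac{18595}{178} - - \frac{23763}{7462} = - \frac{18595}{178} + \frac{23763}{7462} = - \frac{33631519}{332059} \approx -101.28$)
$\left(w + 10266\right) \left(Z + \left(8851 + 22303\right) \left(-15609 - 20716\right)\right) = \left(- \frac{33631519}{332059} + 10266\right) \left(-24456 + \left(8851 + 22303\right) \left(-15609 - 20716\right)\right) = \frac{3375286175 \left(-24456 + 31154 \left(-36325\right)\right)}{332059} = \frac{3375286175 \left(-24456 - 1131669050\right)}{332059} = \frac{3375286175}{332059} \left(-1131693506\right) = - \frac{3819789445139079550}{332059}$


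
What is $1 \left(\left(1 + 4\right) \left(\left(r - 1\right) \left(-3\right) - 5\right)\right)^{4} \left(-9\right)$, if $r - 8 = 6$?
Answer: $-21083040000$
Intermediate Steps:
$r = 14$ ($r = 8 + 6 = 14$)
$1 \left(\left(1 + 4\right) \left(\left(r - 1\right) \left(-3\right) - 5\right)\right)^{4} \left(-9\right) = 1 \left(\left(1 + 4\right) \left(\left(14 - 1\right) \left(-3\right) - 5\right)\right)^{4} \left(-9\right) = 1 \left(5 \left(13 \left(-3\right) - 5\right)\right)^{4} \left(-9\right) = 1 \left(5 \left(-39 - 5\right)\right)^{4} \left(-9\right) = 1 \left(5 \left(-44\right)\right)^{4} \left(-9\right) = 1 \left(-220\right)^{4} \left(-9\right) = 1 \cdot 2342560000 \left(-9\right) = 2342560000 \left(-9\right) = -21083040000$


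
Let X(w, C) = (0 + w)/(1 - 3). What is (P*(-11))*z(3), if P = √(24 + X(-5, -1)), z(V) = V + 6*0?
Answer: -33*√106/2 ≈ -169.88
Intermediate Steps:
z(V) = V (z(V) = V + 0 = V)
X(w, C) = -w/2 (X(w, C) = w/(-2) = w*(-½) = -w/2)
P = √106/2 (P = √(24 - ½*(-5)) = √(24 + 5/2) = √(53/2) = √106/2 ≈ 5.1478)
(P*(-11))*z(3) = ((√106/2)*(-11))*3 = -11*√106/2*3 = -33*√106/2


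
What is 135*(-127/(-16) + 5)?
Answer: 27945/16 ≈ 1746.6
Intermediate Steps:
135*(-127/(-16) + 5) = 135*(-127*(-1/16) + 5) = 135*(127/16 + 5) = 135*(207/16) = 27945/16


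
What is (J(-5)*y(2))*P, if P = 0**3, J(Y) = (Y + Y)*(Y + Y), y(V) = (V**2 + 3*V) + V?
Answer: 0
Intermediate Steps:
y(V) = V**2 + 4*V
J(Y) = 4*Y**2 (J(Y) = (2*Y)*(2*Y) = 4*Y**2)
P = 0
(J(-5)*y(2))*P = ((4*(-5)**2)*(2*(4 + 2)))*0 = ((4*25)*(2*6))*0 = (100*12)*0 = 1200*0 = 0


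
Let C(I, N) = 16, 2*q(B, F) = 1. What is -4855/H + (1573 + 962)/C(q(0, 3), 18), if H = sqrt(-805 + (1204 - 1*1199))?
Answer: 2535/16 + 971*I*sqrt(2)/8 ≈ 158.44 + 171.65*I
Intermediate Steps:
q(B, F) = 1/2 (q(B, F) = (1/2)*1 = 1/2)
H = 20*I*sqrt(2) (H = sqrt(-805 + (1204 - 1199)) = sqrt(-805 + 5) = sqrt(-800) = 20*I*sqrt(2) ≈ 28.284*I)
-4855/H + (1573 + 962)/C(q(0, 3), 18) = -4855*(-I*sqrt(2)/40) + (1573 + 962)/16 = -(-971)*I*sqrt(2)/8 + 2535*(1/16) = 971*I*sqrt(2)/8 + 2535/16 = 2535/16 + 971*I*sqrt(2)/8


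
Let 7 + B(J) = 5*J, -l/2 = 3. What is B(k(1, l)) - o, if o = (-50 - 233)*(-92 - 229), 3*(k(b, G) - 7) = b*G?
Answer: -90825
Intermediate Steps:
l = -6 (l = -2*3 = -6)
k(b, G) = 7 + G*b/3 (k(b, G) = 7 + (b*G)/3 = 7 + (G*b)/3 = 7 + G*b/3)
o = 90843 (o = -283*(-321) = 90843)
B(J) = -7 + 5*J
B(k(1, l)) - o = (-7 + 5*(7 + (⅓)*(-6)*1)) - 1*90843 = (-7 + 5*(7 - 2)) - 90843 = (-7 + 5*5) - 90843 = (-7 + 25) - 90843 = 18 - 90843 = -90825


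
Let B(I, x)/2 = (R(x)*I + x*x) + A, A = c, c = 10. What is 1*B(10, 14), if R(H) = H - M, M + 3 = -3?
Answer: 812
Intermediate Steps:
M = -6 (M = -3 - 3 = -6)
A = 10
R(H) = 6 + H (R(H) = H - 1*(-6) = H + 6 = 6 + H)
B(I, x) = 20 + 2*x**2 + 2*I*(6 + x) (B(I, x) = 2*(((6 + x)*I + x*x) + 10) = 2*((I*(6 + x) + x**2) + 10) = 2*((x**2 + I*(6 + x)) + 10) = 2*(10 + x**2 + I*(6 + x)) = 20 + 2*x**2 + 2*I*(6 + x))
1*B(10, 14) = 1*(20 + 2*14**2 + 2*10*(6 + 14)) = 1*(20 + 2*196 + 2*10*20) = 1*(20 + 392 + 400) = 1*812 = 812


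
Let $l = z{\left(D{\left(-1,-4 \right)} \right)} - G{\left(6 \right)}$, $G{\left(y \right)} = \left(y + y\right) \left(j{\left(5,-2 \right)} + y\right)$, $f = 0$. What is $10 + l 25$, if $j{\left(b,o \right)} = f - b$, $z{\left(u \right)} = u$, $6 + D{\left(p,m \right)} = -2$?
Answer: $-490$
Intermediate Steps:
$D{\left(p,m \right)} = -8$ ($D{\left(p,m \right)} = -6 - 2 = -8$)
$j{\left(b,o \right)} = - b$ ($j{\left(b,o \right)} = 0 - b = - b$)
$G{\left(y \right)} = 2 y \left(-5 + y\right)$ ($G{\left(y \right)} = \left(y + y\right) \left(\left(-1\right) 5 + y\right) = 2 y \left(-5 + y\right)$)
$l = -20$ ($l = -8 - 2 \cdot 6 \left(-5 + 6\right) = -8 - 2 \cdot 6 \cdot 1 = -8 - 12 = -20$)
$10 + l 25 = 10 - 500 = -490$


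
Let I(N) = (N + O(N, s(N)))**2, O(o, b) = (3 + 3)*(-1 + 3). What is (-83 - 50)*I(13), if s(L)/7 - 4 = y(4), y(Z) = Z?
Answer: -83125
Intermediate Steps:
s(L) = 56 (s(L) = 28 + 7*4 = 28 + 28 = 56)
O(o, b) = 12 (O(o, b) = 6*2 = 12)
I(N) = (12 + N)**2 (I(N) = (N + 12)**2 = (12 + N)**2)
(-83 - 50)*I(13) = (-83 - 50)*(12 + 13)**2 = -133*25**2 = -133*625 = -83125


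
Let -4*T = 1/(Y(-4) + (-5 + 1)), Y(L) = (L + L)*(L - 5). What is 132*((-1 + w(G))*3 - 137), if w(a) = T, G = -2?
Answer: -1256739/68 ≈ -18481.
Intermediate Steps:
Y(L) = 2*L*(-5 + L) (Y(L) = (2*L)*(-5 + L) = 2*L*(-5 + L))
T = -1/272 (T = -1/(4*(2*(-4)*(-5 - 4) + (-5 + 1))) = -1/(4*(2*(-4)*(-9) - 4)) = -1/(4*(72 - 4)) = -¼/68 = -¼*1/68 = -1/272 ≈ -0.0036765)
w(a) = -1/272
132*((-1 + w(G))*3 - 137) = 132*((-1 - 1/272)*3 - 137) = 132*(-273/272*3 - 137) = 132*(-819/272 - 137) = 132*(-38083/272) = -1256739/68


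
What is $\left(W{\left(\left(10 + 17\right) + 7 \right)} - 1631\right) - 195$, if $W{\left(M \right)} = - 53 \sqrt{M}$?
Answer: $-1826 - 53 \sqrt{34} \approx -2135.0$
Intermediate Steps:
$\left(W{\left(\left(10 + 17\right) + 7 \right)} - 1631\right) - 195 = \left(- 53 \sqrt{\left(10 + 17\right) + 7} - 1631\right) - 195 = \left(- 53 \sqrt{27 + 7} - 1631\right) - 195 = \left(- 53 \sqrt{34} - 1631\right) - 195 = \left(-1631 - 53 \sqrt{34}\right) - 195 = -1826 - 53 \sqrt{34}$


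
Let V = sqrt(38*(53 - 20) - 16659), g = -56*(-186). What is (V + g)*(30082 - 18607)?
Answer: 119523600 + 11475*I*sqrt(15405) ≈ 1.1952e+8 + 1.4242e+6*I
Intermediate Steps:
g = 10416
V = I*sqrt(15405) (V = sqrt(38*33 - 16659) = sqrt(1254 - 16659) = sqrt(-15405) = I*sqrt(15405) ≈ 124.12*I)
(V + g)*(30082 - 18607) = (I*sqrt(15405) + 10416)*(30082 - 18607) = (10416 + I*sqrt(15405))*11475 = 119523600 + 11475*I*sqrt(15405)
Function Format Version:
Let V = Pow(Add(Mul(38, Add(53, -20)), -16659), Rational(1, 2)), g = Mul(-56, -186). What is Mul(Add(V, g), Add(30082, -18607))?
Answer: Add(119523600, Mul(11475, I, Pow(15405, Rational(1, 2)))) ≈ Add(1.1952e+8, Mul(1.4242e+6, I))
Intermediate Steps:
g = 10416
V = Mul(I, Pow(15405, Rational(1, 2))) (V = Pow(Add(Mul(38, 33), -16659), Rational(1, 2)) = Pow(Add(1254, -16659), Rational(1, 2)) = Pow(-15405, Rational(1, 2)) = Mul(I, Pow(15405, Rational(1, 2))) ≈ Mul(124.12, I))
Mul(Add(V, g), Add(30082, -18607)) = Mul(Add(Mul(I, Pow(15405, Rational(1, 2))), 10416), Add(30082, -18607)) = Mul(Add(10416, Mul(I, Pow(15405, Rational(1, 2)))), 11475) = Add(119523600, Mul(11475, I, Pow(15405, Rational(1, 2))))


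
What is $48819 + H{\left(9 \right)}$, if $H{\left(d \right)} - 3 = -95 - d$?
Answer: $48718$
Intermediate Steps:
$H{\left(d \right)} = -92 - d$ ($H{\left(d \right)} = 3 - \left(95 + d\right) = -92 - d$)
$48819 + H{\left(9 \right)} = 48819 - 101 = 48718$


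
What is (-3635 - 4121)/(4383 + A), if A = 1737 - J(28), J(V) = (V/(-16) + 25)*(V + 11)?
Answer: -4432/2979 ≈ -1.4877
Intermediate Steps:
J(V) = (11 + V)*(25 - V/16) (J(V) = (V*(-1/16) + 25)*(11 + V) = (-V/16 + 25)*(11 + V) = (25 - V/16)*(11 + V) = (11 + V)*(25 - V/16))
A = 3321/4 (A = 1737 - (275 - 1/16*28² + (389/16)*28) = 1737 - (275 - 1/16*784 + 2723/4) = 1737 - (275 - 49 + 2723/4) = 1737 - 1*3627/4 = 1737 - 3627/4 = 3321/4 ≈ 830.25)
(-3635 - 4121)/(4383 + A) = (-3635 - 4121)/(4383 + 3321/4) = -7756/20853/4 = -7756*4/20853 = -4432/2979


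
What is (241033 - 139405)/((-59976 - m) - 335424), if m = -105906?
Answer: -1882/5361 ≈ -0.35105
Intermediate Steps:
(241033 - 139405)/((-59976 - m) - 335424) = (241033 - 139405)/((-59976 - 1*(-105906)) - 335424) = 101628/((-59976 + 105906) - 335424) = 101628/(45930 - 335424) = 101628/(-289494) = 101628*(-1/289494) = -1882/5361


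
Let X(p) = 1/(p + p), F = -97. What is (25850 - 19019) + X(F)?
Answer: 1325213/194 ≈ 6831.0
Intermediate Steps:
X(p) = 1/(2*p)
(25850 - 19019) + X(F) = (25850 - 19019) + (1/2)/(-97) = 6831 + (1/2)*(-1/97) = 6831 - 1/194 = 1325213/194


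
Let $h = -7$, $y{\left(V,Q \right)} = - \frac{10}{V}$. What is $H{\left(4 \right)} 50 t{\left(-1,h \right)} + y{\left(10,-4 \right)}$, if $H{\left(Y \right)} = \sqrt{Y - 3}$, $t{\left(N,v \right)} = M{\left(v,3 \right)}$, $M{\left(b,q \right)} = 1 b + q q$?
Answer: $99$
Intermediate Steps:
$M{\left(b,q \right)} = b + q^{2}$
$t{\left(N,v \right)} = 9 + v$ ($t{\left(N,v \right)} = v + 3^{2} = v + 9 = 9 + v$)
$H{\left(Y \right)} = \sqrt{-3 + Y}$
$H{\left(4 \right)} 50 t{\left(-1,h \right)} + y{\left(10,-4 \right)} = \sqrt{-3 + 4} \cdot 50 \left(9 - 7\right) - \frac{10}{10} = \sqrt{1} \cdot 50 \cdot 2 - 1 = 1 \cdot 50 \cdot 2 - 1 = 50 \cdot 2 - 1 = 100 - 1 = 99$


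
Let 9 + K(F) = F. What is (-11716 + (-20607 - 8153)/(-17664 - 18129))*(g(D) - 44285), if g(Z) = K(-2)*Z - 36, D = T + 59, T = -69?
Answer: 6179548726636/11931 ≈ 5.1794e+8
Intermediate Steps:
K(F) = -9 + F
D = -10 (D = -69 + 59 = -10)
g(Z) = -36 - 11*Z (g(Z) = (-9 - 2)*Z - 36 = -11*Z - 36 = -36 - 11*Z)
(-11716 + (-20607 - 8153)/(-17664 - 18129))*(g(D) - 44285) = (-11716 + (-20607 - 8153)/(-17664 - 18129))*((-36 - 11*(-10)) - 44285) = (-11716 - 28760/(-35793))*((-36 + 110) - 44285) = (-11716 - 28760*(-1/35793))*(74 - 44285) = (-11716 + 28760/35793)*(-44211) = -419322028/35793*(-44211) = 6179548726636/11931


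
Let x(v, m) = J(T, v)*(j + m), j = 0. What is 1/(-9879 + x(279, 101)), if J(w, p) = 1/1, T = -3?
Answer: -1/9778 ≈ -0.00010227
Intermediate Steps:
J(w, p) = 1
x(v, m) = m (x(v, m) = 1*(0 + m) = 1*m = m)
1/(-9879 + x(279, 101)) = 1/(-9879 + 101) = 1/(-9778) = -1/9778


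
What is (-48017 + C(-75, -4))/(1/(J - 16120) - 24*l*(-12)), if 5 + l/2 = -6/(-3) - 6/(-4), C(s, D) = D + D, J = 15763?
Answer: 17144925/308449 ≈ 55.584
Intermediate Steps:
C(s, D) = 2*D
l = -3 (l = -10 + 2*(-6/(-3) - 6/(-4)) = -10 + 2*(-6*(-⅓) - 6*(-¼)) = -10 + 2*(2 + 3/2) = -10 + 2*(7/2) = -10 + 7 = -3)
(-48017 + C(-75, -4))/(1/(J - 16120) - 24*l*(-12)) = (-48017 + 2*(-4))/(1/(15763 - 16120) - 24*(-3)*(-12)) = (-48017 - 8)/(1/(-357) + 72*(-12)) = -48025/(-1/357 - 864) = -48025/(-308449/357) = -48025*(-357/308449) = 17144925/308449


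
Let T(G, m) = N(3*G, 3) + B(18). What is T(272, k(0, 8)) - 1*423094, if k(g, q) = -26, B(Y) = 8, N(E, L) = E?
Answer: -422270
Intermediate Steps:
T(G, m) = 8 + 3*G (T(G, m) = 3*G + 8 = 8 + 3*G)
T(272, k(0, 8)) - 1*423094 = (8 + 3*272) - 1*423094 = (8 + 816) - 423094 = 824 - 423094 = -422270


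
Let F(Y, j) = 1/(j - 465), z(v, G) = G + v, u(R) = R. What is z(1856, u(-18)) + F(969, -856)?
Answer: 2427997/1321 ≈ 1838.0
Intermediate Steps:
F(Y, j) = 1/(-465 + j)
z(1856, u(-18)) + F(969, -856) = (-18 + 1856) + 1/(-465 - 856) = 1838 + 1/(-1321) = 1838 - 1/1321 = 2427997/1321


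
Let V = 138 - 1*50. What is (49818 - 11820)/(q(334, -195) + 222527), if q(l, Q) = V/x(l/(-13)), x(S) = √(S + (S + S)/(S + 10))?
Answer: 125675299600398/735989988664399 + 3343824*I*√9854169/735989988664399 ≈ 0.17076 + 1.4262e-5*I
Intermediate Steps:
x(S) = √(S + 2*S/(10 + S)) (x(S) = √(S + (2*S)/(10 + S)) = √(S + 2*S/(10 + S)))
V = 88 (V = 138 - 50 = 88)
q(l, Q) = 88*√13/√(-l*(12 - l/13)/(10 - l/13)) (q(l, Q) = 88/(√((l/(-13))*(12 + l/(-13))/(10 + l/(-13)))) = 88/(√((l*(-1/13))*(12 + l*(-1/13))/(10 + l*(-1/13)))) = 88/(√((-l/13)*(12 - l/13)/(10 - l/13))) = 88/(√(-l*(12 - l/13)/(13*(10 - l/13)))) = 88/((√13*√(-l*(12 - l/13)/(10 - l/13))/13)) = 88*(√13/√(-l*(12 - l/13)/(10 - l/13))) = 88*√13/√(-l*(12 - l/13)/(10 - l/13)))
(49818 - 11820)/(q(334, -195) + 222527) = (49818 - 11820)/(88*√13/√(334*(156 - 1*334)/(-130 + 334)) + 222527) = 37998/(88*√13/√(334*(156 - 334)/204) + 222527) = 37998/(88*√13/√(334*(1/204)*(-178)) + 222527) = 37998/(88*√13/√(-14863/51) + 222527) = 37998/(88*√13*(-I*√758013/14863) + 222527) = 37998/(-88*I*√9854169/14863 + 222527) = 37998/(222527 - 88*I*√9854169/14863)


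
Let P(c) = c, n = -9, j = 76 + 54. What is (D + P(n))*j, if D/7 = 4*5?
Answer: 17030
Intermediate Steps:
j = 130
D = 140 (D = 7*(4*5) = 7*20 = 140)
(D + P(n))*j = (140 - 9)*130 = 131*130 = 17030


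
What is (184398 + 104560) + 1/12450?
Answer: 3597527101/12450 ≈ 2.8896e+5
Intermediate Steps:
(184398 + 104560) + 1/12450 = 288958 + 1/12450 = 3597527101/12450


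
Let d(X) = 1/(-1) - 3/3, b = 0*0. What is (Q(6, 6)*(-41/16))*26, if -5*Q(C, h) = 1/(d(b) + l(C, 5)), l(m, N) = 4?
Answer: 533/80 ≈ 6.6625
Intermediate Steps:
b = 0
d(X) = -2 (d(X) = 1*(-1) - 3*⅓ = -1 - 1 = -2)
Q(C, h) = -⅒ (Q(C, h) = -1/(5*(-2 + 4)) = -⅕/2 = -⅕*½ = -⅒)
(Q(6, 6)*(-41/16))*26 = -(-41)/(10*16)*26 = -⅒*(-41/16)*26 = (41/160)*26 = 533/80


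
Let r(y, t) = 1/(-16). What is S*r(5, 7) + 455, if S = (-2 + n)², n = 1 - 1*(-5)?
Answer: 454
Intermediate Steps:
n = 6 (n = 1 + 5 = 6)
r(y, t) = -1/16
S = 16 (S = (-2 + 6)² = 4² = 16)
S*r(5, 7) + 455 = 16*(-1/16) + 455 = -1 + 455 = 454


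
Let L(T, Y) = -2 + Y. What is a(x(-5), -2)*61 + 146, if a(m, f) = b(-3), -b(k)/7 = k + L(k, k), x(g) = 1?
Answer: 3562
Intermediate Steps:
b(k) = 14 - 14*k (b(k) = -7*(k + (-2 + k)) = -7*(-2 + 2*k) = 14 - 14*k)
a(m, f) = 56 (a(m, f) = 14 - 14*(-3) = 14 + 42 = 56)
a(x(-5), -2)*61 + 146 = 56*61 + 146 = 3416 + 146 = 3562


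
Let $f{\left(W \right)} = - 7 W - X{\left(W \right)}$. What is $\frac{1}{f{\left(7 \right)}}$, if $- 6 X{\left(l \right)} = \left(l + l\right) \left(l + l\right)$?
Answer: $- \frac{3}{49} \approx -0.061224$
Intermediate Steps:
$X{\left(l \right)} = - \frac{2 l^{2}}{3}$ ($X{\left(l \right)} = - \frac{\left(l + l\right) \left(l + l\right)}{6} = - \frac{2 l 2 l}{6} = - \frac{4 l^{2}}{6} = - \frac{2 l^{2}}{3}$)
$f{\left(W \right)} = - 7 W + \frac{2 W^{2}}{3}$ ($f{\left(W \right)} = - 7 W - - \frac{2 W^{2}}{3} = - 7 W + \frac{2 W^{2}}{3}$)
$\frac{1}{f{\left(7 \right)}} = \frac{1}{\frac{1}{3} \cdot 7 \left(-21 + 2 \cdot 7\right)} = \frac{1}{\frac{1}{3} \cdot 7 \left(-21 + 14\right)} = \frac{1}{\frac{1}{3} \cdot 7 \left(-7\right)} = \frac{1}{- \frac{49}{3}} = - \frac{3}{49}$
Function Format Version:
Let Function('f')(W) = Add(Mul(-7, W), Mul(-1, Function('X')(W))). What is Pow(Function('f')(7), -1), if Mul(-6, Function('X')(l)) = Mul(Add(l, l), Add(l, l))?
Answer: Rational(-3, 49) ≈ -0.061224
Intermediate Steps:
Function('X')(l) = Mul(Rational(-2, 3), Pow(l, 2)) (Function('X')(l) = Mul(Rational(-1, 6), Mul(Add(l, l), Add(l, l))) = Mul(Rational(-1, 6), Mul(Mul(2, l), Mul(2, l))) = Mul(Rational(-1, 6), Mul(4, Pow(l, 2))) = Mul(Rational(-2, 3), Pow(l, 2)))
Function('f')(W) = Add(Mul(-7, W), Mul(Rational(2, 3), Pow(W, 2))) (Function('f')(W) = Add(Mul(-7, W), Mul(-1, Mul(Rational(-2, 3), Pow(W, 2)))) = Add(Mul(-7, W), Mul(Rational(2, 3), Pow(W, 2))))
Pow(Function('f')(7), -1) = Pow(Mul(Rational(1, 3), 7, Add(-21, Mul(2, 7))), -1) = Pow(Mul(Rational(1, 3), 7, Add(-21, 14)), -1) = Pow(Mul(Rational(1, 3), 7, -7), -1) = Pow(Rational(-49, 3), -1) = Rational(-3, 49)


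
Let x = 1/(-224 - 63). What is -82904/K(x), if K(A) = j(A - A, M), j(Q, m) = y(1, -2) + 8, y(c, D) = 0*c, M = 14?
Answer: -10363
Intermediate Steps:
y(c, D) = 0
j(Q, m) = 8 (j(Q, m) = 0 + 8 = 8)
x = -1/287 (x = 1/(-287) = -1/287 ≈ -0.0034843)
K(A) = 8
-82904/K(x) = -82904/8 = -82904*⅛ = -10363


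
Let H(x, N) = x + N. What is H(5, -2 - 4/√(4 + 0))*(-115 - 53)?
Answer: -168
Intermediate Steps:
H(x, N) = N + x
H(5, -2 - 4/√(4 + 0))*(-115 - 53) = ((-2 - 4/√(4 + 0)) + 5)*(-115 - 53) = ((-2 - 4/(√4)) + 5)*(-168) = ((-2 - 4/2) + 5)*(-168) = ((-2 - 4*½) + 5)*(-168) = ((-2 - 2) + 5)*(-168) = (-4 + 5)*(-168) = 1*(-168) = -168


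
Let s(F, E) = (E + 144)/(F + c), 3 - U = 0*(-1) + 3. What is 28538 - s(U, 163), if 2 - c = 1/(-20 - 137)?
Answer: 8941271/315 ≈ 28385.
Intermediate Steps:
U = 0 (U = 3 - (0*(-1) + 3) = 3 - (0 + 3) = 3 - 1*3 = 3 - 3 = 0)
c = 315/157 (c = 2 - 1/(-20 - 137) = 2 - 1/(-157) = 2 - 1*(-1/157) = 2 + 1/157 = 315/157 ≈ 2.0064)
s(F, E) = (144 + E)/(315/157 + F) (s(F, E) = (E + 144)/(F + 315/157) = (144 + E)/(315/157 + F))
28538 - s(U, 163) = 28538 - 157*(144 + 163)/(315 + 157*0) = 28538 - 157*307/(315 + 0) = 28538 - 157*307/315 = 28538 - 1*48199/315 = 28538 - 48199/315 = 8941271/315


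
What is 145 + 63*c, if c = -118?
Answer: -7289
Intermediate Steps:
145 + 63*c = 145 + 63*(-118) = 145 - 7434 = -7289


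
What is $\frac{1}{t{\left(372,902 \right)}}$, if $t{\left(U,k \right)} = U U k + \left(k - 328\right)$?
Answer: $\frac{1}{124822942} \approx 8.0113 \cdot 10^{-9}$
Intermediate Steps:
$t{\left(U,k \right)} = -328 + k + k U^{2}$ ($t{\left(U,k \right)} = U^{2} k + \left(-328 + k\right) = k U^{2} + \left(-328 + k\right) = -328 + k + k U^{2}$)
$\frac{1}{t{\left(372,902 \right)}} = \frac{1}{-328 + 902 + 902 \cdot 372^{2}} = \frac{1}{-328 + 902 + 902 \cdot 138384} = \frac{1}{-328 + 902 + 124822368} = \frac{1}{124822942}$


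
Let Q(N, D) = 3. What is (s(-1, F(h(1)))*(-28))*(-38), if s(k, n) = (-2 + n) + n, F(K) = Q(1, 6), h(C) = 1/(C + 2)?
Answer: 4256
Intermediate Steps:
h(C) = 1/(2 + C)
F(K) = 3
s(k, n) = -2 + 2*n
(s(-1, F(h(1)))*(-28))*(-38) = ((-2 + 2*3)*(-28))*(-38) = ((-2 + 6)*(-28))*(-38) = (4*(-28))*(-38) = -112*(-38) = 4256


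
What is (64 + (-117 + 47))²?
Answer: 36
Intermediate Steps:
(64 + (-117 + 47))² = (64 - 70)² = (-6)² = 36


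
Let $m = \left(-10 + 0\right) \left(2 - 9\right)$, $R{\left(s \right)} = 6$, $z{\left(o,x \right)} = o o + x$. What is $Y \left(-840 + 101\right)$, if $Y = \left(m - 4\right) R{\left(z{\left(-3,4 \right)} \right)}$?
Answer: $-292644$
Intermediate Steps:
$z{\left(o,x \right)} = x + o^{2}$ ($z{\left(o,x \right)} = o^{2} + x = x + o^{2}$)
$m = 70$ ($m = \left(-10\right) \left(-7\right) = 70$)
$Y = 396$ ($Y = \left(70 - 4\right) 6 = 66 \cdot 6 = 396$)
$Y \left(-840 + 101\right) = 396 \left(-840 + 101\right) = 396 \left(-739\right) = -292644$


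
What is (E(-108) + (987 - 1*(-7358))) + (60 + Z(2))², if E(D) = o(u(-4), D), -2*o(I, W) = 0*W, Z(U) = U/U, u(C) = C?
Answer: 12066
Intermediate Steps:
Z(U) = 1
o(I, W) = 0 (o(I, W) = -0*W = -½*0 = 0)
E(D) = 0
(E(-108) + (987 - 1*(-7358))) + (60 + Z(2))² = (0 + (987 - 1*(-7358))) + (60 + 1)² = (0 + (987 + 7358)) + 61² = (0 + 8345) + 3721 = 8345 + 3721 = 12066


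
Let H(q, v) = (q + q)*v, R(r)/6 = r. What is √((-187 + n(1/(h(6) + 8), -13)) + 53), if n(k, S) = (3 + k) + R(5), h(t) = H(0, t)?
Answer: I*√1614/4 ≈ 10.044*I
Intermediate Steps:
R(r) = 6*r
H(q, v) = 2*q*v (H(q, v) = (2*q)*v = 2*q*v)
h(t) = 0 (h(t) = 2*0*t = 0)
n(k, S) = 33 + k (n(k, S) = (3 + k) + 6*5 = (3 + k) + 30 = 33 + k)
√((-187 + n(1/(h(6) + 8), -13)) + 53) = √((-187 + (33 + 1/(0 + 8))) + 53) = √((-187 + (33 + 1/8)) + 53) = √((-187 + (33 + ⅛)) + 53) = √((-187 + 265/8) + 53) = √(-1231/8 + 53) = √(-807/8) = I*√1614/4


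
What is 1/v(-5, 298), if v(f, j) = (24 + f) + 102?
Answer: 1/121 ≈ 0.0082645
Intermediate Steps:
v(f, j) = 126 + f
1/v(-5, 298) = 1/(126 - 5) = 1/121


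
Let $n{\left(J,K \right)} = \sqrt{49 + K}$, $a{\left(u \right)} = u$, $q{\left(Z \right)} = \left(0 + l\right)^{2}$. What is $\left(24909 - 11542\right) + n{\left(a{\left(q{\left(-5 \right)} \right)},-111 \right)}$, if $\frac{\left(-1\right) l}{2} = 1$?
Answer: $13367 + i \sqrt{62} \approx 13367.0 + 7.874 i$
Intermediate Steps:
$l = -2$ ($l = \left(-2\right) 1 = -2$)
$q{\left(Z \right)} = 4$ ($q{\left(Z \right)} = \left(0 - 2\right)^{2} = \left(-2\right)^{2} = 4$)
$\left(24909 - 11542\right) + n{\left(a{\left(q{\left(-5 \right)} \right)},-111 \right)} = \left(24909 - 11542\right) + \sqrt{49 - 111} = \left(24909 - 11542\right) + \sqrt{-62} = 13367 + i \sqrt{62}$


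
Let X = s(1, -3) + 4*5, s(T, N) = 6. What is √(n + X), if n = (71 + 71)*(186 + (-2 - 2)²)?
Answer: 3*√3190 ≈ 169.44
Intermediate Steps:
X = 26 (X = 6 + 4*5 = 6 + 20 = 26)
n = 28684 (n = 142*(186 + (-4)²) = 142*(186 + 16) = 142*202 = 28684)
√(n + X) = √(28684 + 26) = √28710 = 3*√3190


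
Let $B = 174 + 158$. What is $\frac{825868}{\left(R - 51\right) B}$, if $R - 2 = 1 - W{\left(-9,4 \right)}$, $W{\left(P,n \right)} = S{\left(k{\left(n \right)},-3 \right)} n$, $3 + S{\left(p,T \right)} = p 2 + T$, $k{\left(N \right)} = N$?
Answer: $- \frac{206467}{4648} \approx -44.421$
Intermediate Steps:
$S{\left(p,T \right)} = -3 + T + 2 p$ ($S{\left(p,T \right)} = -3 + \left(p 2 + T\right) = -3 + \left(2 p + T\right) = -3 + \left(T + 2 p\right) = -3 + T + 2 p$)
$W{\left(P,n \right)} = n \left(-6 + 2 n\right)$ ($W{\left(P,n \right)} = \left(-3 - 3 + 2 n\right) n = \left(-6 + 2 n\right) n = n \left(-6 + 2 n\right)$)
$B = 332$
$R = -5$ ($R = 2 + \left(1 - 2 \cdot 4 \left(-3 + 4\right)\right) = 2 + \left(1 - 2 \cdot 4 \cdot 1\right) = 2 + \left(1 - 8\right) = 2 - 7 = -5$)
$\frac{825868}{\left(R - 51\right) B} = \frac{825868}{\left(-5 - 51\right) 332} = \frac{825868}{\left(-56\right) 332} = \frac{825868}{-18592} = 825868 \left(- \frac{1}{18592}\right) = - \frac{206467}{4648}$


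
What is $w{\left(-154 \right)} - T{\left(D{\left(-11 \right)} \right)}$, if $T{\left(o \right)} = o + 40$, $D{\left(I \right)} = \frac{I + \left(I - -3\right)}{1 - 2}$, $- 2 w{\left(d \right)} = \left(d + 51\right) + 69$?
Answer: $-42$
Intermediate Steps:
$w{\left(d \right)} = -60 - \frac{d}{2}$ ($w{\left(d \right)} = - \frac{\left(d + 51\right) + 69}{2} = - \frac{\left(51 + d\right) + 69}{2} = - \frac{120 + d}{2} = -60 - \frac{d}{2}$)
$D{\left(I \right)} = -3 - 2 I$ ($D{\left(I \right)} = \frac{I + \left(I + 3\right)}{-1} = \left(I + \left(3 + I\right)\right) \left(-1\right) = \left(3 + 2 I\right) \left(-1\right) = -3 - 2 I$)
$T{\left(o \right)} = 40 + o$
$w{\left(-154 \right)} - T{\left(D{\left(-11 \right)} \right)} = \left(-60 - -77\right) - \left(40 - -19\right) = \left(-60 + 77\right) - \left(40 + \left(-3 + 22\right)\right) = 17 - \left(40 + 19\right) = 17 - 59 = -42$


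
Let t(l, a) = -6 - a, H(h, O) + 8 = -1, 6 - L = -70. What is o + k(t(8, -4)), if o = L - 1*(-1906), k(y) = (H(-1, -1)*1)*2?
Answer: 1964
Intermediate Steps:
L = 76 (L = 6 - 1*(-70) = 6 + 70 = 76)
H(h, O) = -9 (H(h, O) = -8 - 1 = -9)
k(y) = -18 (k(y) = -9*1*2 = -9*2 = -18)
o = 1982 (o = 76 - 1*(-1906) = 76 + 1906 = 1982)
o + k(t(8, -4)) = 1982 - 18 = 1964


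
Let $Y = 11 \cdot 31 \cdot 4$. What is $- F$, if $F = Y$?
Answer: $-1364$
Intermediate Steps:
$Y = 1364$ ($Y = 341 \cdot 4 = 1364$)
$F = 1364$
$- F = \left(-1\right) 1364 = -1364$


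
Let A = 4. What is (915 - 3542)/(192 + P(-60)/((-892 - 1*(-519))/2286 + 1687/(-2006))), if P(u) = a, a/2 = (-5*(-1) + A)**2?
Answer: -1512074930/17652531 ≈ -85.658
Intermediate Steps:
a = 162 (a = 2*(-5*(-1) + 4)**2 = 2*(5 + 4)**2 = 2*9**2 = 2*81 = 162)
P(u) = 162
(915 - 3542)/(192 + P(-60)/((-892 - 1*(-519))/2286 + 1687/(-2006))) = (915 - 3542)/(192 + 162/((-892 - 1*(-519))/2286 + 1687/(-2006))) = -2627/(192 + 162/((-892 + 519)*(1/2286) + 1687*(-1/2006))) = -2627/(192 + 162/(-373*1/2286 - 1687/2006)) = -2627/(192 + 162/(-373/2286 - 1687/2006)) = -2627/(192 + 162/(-1151180/1146429)) = -2627/(192 + 162*(-1146429/1151180)) = -2627/(192 - 92860749/575590) = -2627/17652531/575590 = -2627*575590/17652531 = -1512074930/17652531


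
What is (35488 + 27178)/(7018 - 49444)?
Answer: -31333/21213 ≈ -1.4771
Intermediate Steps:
(35488 + 27178)/(7018 - 49444) = 62666/(-42426) = 62666*(-1/42426) = -31333/21213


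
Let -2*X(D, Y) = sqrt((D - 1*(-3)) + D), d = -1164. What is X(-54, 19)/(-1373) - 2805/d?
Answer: 935/388 + I*sqrt(105)/2746 ≈ 2.4098 + 0.0037316*I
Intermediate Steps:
X(D, Y) = -sqrt(3 + 2*D)/2 (X(D, Y) = -sqrt((D - 1*(-3)) + D)/2 = -sqrt((D + 3) + D)/2 = -sqrt((3 + D) + D)/2 = -sqrt(3 + 2*D)/2)
X(-54, 19)/(-1373) - 2805/d = -sqrt(3 + 2*(-54))/2/(-1373) - 2805/(-1164) = -sqrt(3 - 108)/2*(-1/1373) - 2805*(-1/1164) = -I*sqrt(105)/2*(-1/1373) + 935/388 = I*sqrt(105)/2746 + 935/388 = 935/388 + I*sqrt(105)/2746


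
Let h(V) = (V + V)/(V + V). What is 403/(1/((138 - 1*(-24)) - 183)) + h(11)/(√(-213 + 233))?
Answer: -8463 + √5/10 ≈ -8462.8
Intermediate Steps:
h(V) = 1 (h(V) = (2*V)/((2*V)) = (2*V)*(1/(2*V)) = 1)
403/(1/((138 - 1*(-24)) - 183)) + h(11)/(√(-213 + 233)) = 403/(1/((138 - 1*(-24)) - 183)) + 1/√(-213 + 233) = 403/(1/((138 + 24) - 183)) + 1/√20 = 403/(1/(162 - 183)) + 1/(2*√5) = 403/(1/(-21)) + 1*(√5/10) = 403/(-1/21) + √5/10 = 403*(-21) + √5/10 = -8463 + √5/10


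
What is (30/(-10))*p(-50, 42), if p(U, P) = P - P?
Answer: 0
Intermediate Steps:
p(U, P) = 0
(30/(-10))*p(-50, 42) = (30/(-10))*0 = (30*(-⅒))*0 = -3*0 = 0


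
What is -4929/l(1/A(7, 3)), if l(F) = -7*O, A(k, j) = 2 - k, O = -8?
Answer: -4929/56 ≈ -88.018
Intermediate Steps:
l(F) = 56 (l(F) = -7*(-8) = 56)
-4929/l(1/A(7, 3)) = -4929/56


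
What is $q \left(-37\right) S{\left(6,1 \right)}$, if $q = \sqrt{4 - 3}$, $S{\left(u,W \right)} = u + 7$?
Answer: $-481$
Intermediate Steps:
$S{\left(u,W \right)} = 7 + u$
$q = 1$ ($q = \sqrt{1} = 1$)
$q \left(-37\right) S{\left(6,1 \right)} = 1 \left(-37\right) \left(7 + 6\right) = \left(-37\right) 13 = -481$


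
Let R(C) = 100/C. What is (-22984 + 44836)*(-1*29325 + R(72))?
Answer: -640779550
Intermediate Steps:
(-22984 + 44836)*(-1*29325 + R(72)) = (-22984 + 44836)*(-1*29325 + 100/72) = 21852*(-29325 + 100*(1/72)) = 21852*(-29325 + 25/18) = 21852*(-527825/18) = -640779550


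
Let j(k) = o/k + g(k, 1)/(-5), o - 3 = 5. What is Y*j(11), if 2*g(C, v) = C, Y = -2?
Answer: 41/55 ≈ 0.74545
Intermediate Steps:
o = 8 (o = 3 + 5 = 8)
g(C, v) = C/2
j(k) = 8/k - k/10 (j(k) = 8/k + (k/2)/(-5) = 8/k + (k/2)*(-1/5) = 8/k - k/10)
Y*j(11) = -2*(8/11 - 1/10*11) = -2*(8*(1/11) - 11/10) = -2*(8/11 - 11/10) = -2*(-41/110) = 41/55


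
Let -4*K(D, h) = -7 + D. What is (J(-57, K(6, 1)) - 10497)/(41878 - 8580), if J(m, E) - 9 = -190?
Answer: -5339/16649 ≈ -0.32068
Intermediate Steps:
K(D, h) = 7/4 - D/4 (K(D, h) = -(-7 + D)/4 = 7/4 - D/4)
J(m, E) = -181 (J(m, E) = 9 - 190 = -181)
(J(-57, K(6, 1)) - 10497)/(41878 - 8580) = (-181 - 10497)/(41878 - 8580) = -10678/33298 = -10678*1/33298 = -5339/16649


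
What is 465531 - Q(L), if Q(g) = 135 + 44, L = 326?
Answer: 465352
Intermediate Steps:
Q(g) = 179
465531 - Q(L) = 465531 - 1*179 = 465531 - 179 = 465352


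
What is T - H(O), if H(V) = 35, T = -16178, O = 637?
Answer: -16213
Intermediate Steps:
T - H(O) = -16178 - 1*35 = -16178 - 35 = -16213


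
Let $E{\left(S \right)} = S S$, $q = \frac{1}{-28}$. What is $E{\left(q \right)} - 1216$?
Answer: $- \frac{953343}{784} \approx -1216.0$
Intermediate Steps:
$q = - \frac{1}{28} \approx -0.035714$
$E{\left(S \right)} = S^{2}$
$E{\left(q \right)} - 1216 = \left(- \frac{1}{28}\right)^{2} - 1216 = \frac{1}{784} - 1216 = - \frac{953343}{784}$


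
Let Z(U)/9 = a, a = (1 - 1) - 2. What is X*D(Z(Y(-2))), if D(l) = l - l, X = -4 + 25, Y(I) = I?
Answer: 0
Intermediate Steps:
a = -2 (a = 0 - 2 = -2)
X = 21
Z(U) = -18 (Z(U) = 9*(-2) = -18)
D(l) = 0
X*D(Z(Y(-2))) = 21*0 = 0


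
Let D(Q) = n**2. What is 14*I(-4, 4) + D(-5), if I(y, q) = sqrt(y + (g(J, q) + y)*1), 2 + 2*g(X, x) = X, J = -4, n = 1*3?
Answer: 9 + 14*I*sqrt(11) ≈ 9.0 + 46.433*I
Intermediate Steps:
n = 3
g(X, x) = -1 + X/2
D(Q) = 9 (D(Q) = 3**2 = 9)
I(y, q) = sqrt(-3 + 2*y) (I(y, q) = sqrt(y + ((-1 + (1/2)*(-4)) + y)*1) = sqrt(y + ((-1 - 2) + y)*1) = sqrt(y + (-3 + y)*1) = sqrt(y + (-3 + y)) = sqrt(-3 + 2*y))
14*I(-4, 4) + D(-5) = 14*sqrt(-3 + 2*(-4)) + 9 = 14*sqrt(-3 - 8) + 9 = 14*sqrt(-11) + 9 = 14*(I*sqrt(11)) + 9 = 14*I*sqrt(11) + 9 = 9 + 14*I*sqrt(11)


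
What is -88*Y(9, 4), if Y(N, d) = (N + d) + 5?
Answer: -1584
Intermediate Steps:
Y(N, d) = 5 + N + d
-88*Y(9, 4) = -88*(5 + 9 + 4) = -88*18 = -1*1584 = -1584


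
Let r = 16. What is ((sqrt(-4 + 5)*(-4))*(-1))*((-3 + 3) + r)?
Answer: 64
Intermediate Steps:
((sqrt(-4 + 5)*(-4))*(-1))*((-3 + 3) + r) = ((sqrt(-4 + 5)*(-4))*(-1))*((-3 + 3) + 16) = ((sqrt(1)*(-4))*(-1))*(0 + 16) = ((1*(-4))*(-1))*16 = -4*(-1)*16 = 4*16 = 64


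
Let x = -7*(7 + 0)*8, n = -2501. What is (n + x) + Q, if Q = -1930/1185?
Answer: -686027/237 ≈ -2894.6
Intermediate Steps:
Q = -386/237 (Q = -1930*1/1185 = -386/237 ≈ -1.6287)
x = -392 (x = -7*7*8 = -49*8 = -392)
(n + x) + Q = (-2501 - 392) - 386/237 = -2893 - 386/237 = -686027/237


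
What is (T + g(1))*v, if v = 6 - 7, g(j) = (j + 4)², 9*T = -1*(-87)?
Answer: -104/3 ≈ -34.667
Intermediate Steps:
T = 29/3 (T = (-1*(-87))/9 = (⅑)*87 = 29/3 ≈ 9.6667)
g(j) = (4 + j)²
v = -1
(T + g(1))*v = (29/3 + (4 + 1)²)*(-1) = (29/3 + 5²)*(-1) = (29/3 + 25)*(-1) = (104/3)*(-1) = -104/3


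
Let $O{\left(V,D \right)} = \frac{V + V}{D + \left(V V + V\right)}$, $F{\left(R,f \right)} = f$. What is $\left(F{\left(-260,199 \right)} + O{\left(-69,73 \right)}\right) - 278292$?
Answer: $- \frac{1325113283}{4765} \approx -2.7809 \cdot 10^{5}$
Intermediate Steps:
$O{\left(V,D \right)} = \frac{2 V}{D + V + V^{2}}$ ($O{\left(V,D \right)} = \frac{2 V}{D + \left(V^{2} + V\right)} = \frac{2 V}{D + \left(V + V^{2}\right)} = \frac{2 V}{D + V + V^{2}}$)
$\left(F{\left(-260,199 \right)} + O{\left(-69,73 \right)}\right) - 278292 = \left(199 + 2 \left(-69\right) \frac{1}{73 - 69 + \left(-69\right)^{2}}\right) - 278292 = \left(199 + 2 \left(-69\right) \frac{1}{73 - 69 + 4761}\right) - 278292 = \left(199 + 2 \left(-69\right) \frac{1}{4765}\right) - 278292 = \left(199 - \frac{138}{4765}\right) - 278292 = \frac{948097}{4765} - 278292 = - \frac{1325113283}{4765}$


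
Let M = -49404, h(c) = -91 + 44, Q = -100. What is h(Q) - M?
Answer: 49357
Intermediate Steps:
h(c) = -47
h(Q) - M = -47 - 1*(-49404) = -47 + 49404 = 49357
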